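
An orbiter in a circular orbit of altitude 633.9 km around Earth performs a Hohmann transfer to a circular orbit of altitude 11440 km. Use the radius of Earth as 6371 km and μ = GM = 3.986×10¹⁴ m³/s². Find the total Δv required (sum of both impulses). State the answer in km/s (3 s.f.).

Δv_total ≈ 2.67 km/s

r₁ = 6371 + 633.9 = 7004.9 km = 7.0049×10⁶ m.
r₂ = 6371 + 11440 = 17811 km = 1.7811×10⁷ m.
Transfer ellipse a_t = (r₁ + r₂)/2 = 1.241×10⁷ m.
At r₁: circular v_c1 = √(μ/r₁) = 7543 m/s; transfer-perigee v_p = √[μ(2/r₁ − 1/a_t)] = 9038 m/s.
Δv₁ = v_p − v_c1 = 1494 m/s.
At r₂: circular v_c2 = √(μ/r₂) = 4731 m/s; transfer-apogee v_a = √[μ(2/r₂ − 1/a_t)] = 3554 m/s.
Δv₂ = v_c2 − v_a = 1176 m/s.
Total Δv = Δv₁ + Δv₂ = 2671 m/s = 2.671 km/s.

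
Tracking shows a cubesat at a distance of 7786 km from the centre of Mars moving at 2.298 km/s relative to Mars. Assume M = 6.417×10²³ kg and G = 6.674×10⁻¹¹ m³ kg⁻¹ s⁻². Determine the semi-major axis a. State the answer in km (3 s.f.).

a ≈ 7490 km

μ = GM = 6.674×10⁻¹¹ × 6.417×10²³ = 4.283×10¹³ m³/s².
r = 7.786×10⁶ m.
Vis-viva rearranged: 1/a = 2/r − v²/μ = 2.569×10⁻⁷ − 1.233×10⁻⁷ = 1.336×10⁻⁷ m⁻¹.
a = 7.487×10⁶ m = 7486.9 km.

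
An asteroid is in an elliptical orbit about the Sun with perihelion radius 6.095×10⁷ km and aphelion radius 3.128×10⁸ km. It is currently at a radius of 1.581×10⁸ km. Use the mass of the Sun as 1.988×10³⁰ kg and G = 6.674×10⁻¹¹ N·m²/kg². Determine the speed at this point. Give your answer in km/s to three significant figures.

μ = GM = 6.674×10⁻¹¹ × 1.988×10³⁰ = 1.327×10²⁰ m³/s².
Semi-major axis a = (r_p + r_a)/2 = 1.8688×10⁸ km = 1.869×10¹¹ m.
Vis-viva: v² = μ(2/r − 1/a) = 1.327×10²⁰ × (1.265×10⁻¹¹ − 5.351×10⁻¹²) = 9.684×10⁸ m²/s².
v = 31120 m/s = 31.12 km/s.

v ≈ 31.1 km/s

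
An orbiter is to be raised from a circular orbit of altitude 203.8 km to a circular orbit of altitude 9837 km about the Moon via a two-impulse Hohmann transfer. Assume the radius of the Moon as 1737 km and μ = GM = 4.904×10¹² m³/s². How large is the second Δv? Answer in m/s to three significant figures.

Δv ≈ 302 m/s

r₁ = 1737 + 203.8 = 1940.8 km = 1.9408×10⁶ m.
r₂ = 1737 + 9837 = 11574 km = 1.1574×10⁷ m.
Transfer ellipse a_t = (r₁ + r₂)/2 = 6.757×10⁶ m.
At r₁: circular v_c1 = √(μ/r₁) = 1590 m/s; transfer-perilune v_p = √[μ(2/r₁ − 1/a_t)] = 2080 m/s.
At r₂: circular v_c2 = √(μ/r₂) = 650.9 m/s; transfer-apolune v_a = √[μ(2/r₂ − 1/a_t)] = 348.8 m/s.
Δv₂ = v_c2 − v_a = 302.1 m/s.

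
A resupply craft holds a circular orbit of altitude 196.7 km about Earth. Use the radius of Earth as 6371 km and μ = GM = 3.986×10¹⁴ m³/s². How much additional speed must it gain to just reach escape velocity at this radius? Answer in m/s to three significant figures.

r = 6371 + 196.7 = 6567.7 km = 6.5677×10⁶ m.
Circular speed v_c = √(μ/r) = 7790 m/s.
Escape speed v_esc = √(2μ/r) = √2 × v_c = 11020 m/s.
Δv = v_esc − v_c = 3227 m/s.

Δv ≈ 3230 m/s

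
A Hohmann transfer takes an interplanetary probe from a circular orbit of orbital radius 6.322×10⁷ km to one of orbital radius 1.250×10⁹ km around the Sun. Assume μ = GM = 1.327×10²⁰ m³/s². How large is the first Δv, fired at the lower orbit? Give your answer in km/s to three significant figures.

r₁ = 6.322×10⁷ km = 6.322×10¹⁰ m.
r₂ = 1.250×10⁹ km = 1.250×10¹² m.
Transfer ellipse a_t = (r₁ + r₂)/2 = 6.566×10¹¹ m.
At r₁: circular v_c1 = √(μ/r₁) = 45820 m/s; transfer-perihelion v_p = √[μ(2/r₁ − 1/a_t)] = 63210 m/s.
Δv₁ = v_p − v_c1 = 17400 m/s.
= 17.40 km/s.

Δv ≈ 17.4 km/s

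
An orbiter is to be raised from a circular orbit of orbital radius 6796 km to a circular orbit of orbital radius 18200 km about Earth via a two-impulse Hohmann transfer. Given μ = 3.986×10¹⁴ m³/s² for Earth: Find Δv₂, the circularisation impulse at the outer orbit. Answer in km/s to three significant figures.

Δv ≈ 1.23 km/s

r₁ = 6796 km = 6.796×10⁶ m.
r₂ = 18200 km = 1.820×10⁷ m.
Transfer ellipse a_t = (r₁ + r₂)/2 = 1.250×10⁷ m.
At r₁: circular v_c1 = √(μ/r₁) = 7658 m/s; transfer-perigee v_p = √[μ(2/r₁ − 1/a_t)] = 9242 m/s.
At r₂: circular v_c2 = √(μ/r₂) = 4680 m/s; transfer-apogee v_a = √[μ(2/r₂ − 1/a_t)] = 3451 m/s.
Δv₂ = v_c2 − v_a = 1229 m/s.
= 1.229 km/s.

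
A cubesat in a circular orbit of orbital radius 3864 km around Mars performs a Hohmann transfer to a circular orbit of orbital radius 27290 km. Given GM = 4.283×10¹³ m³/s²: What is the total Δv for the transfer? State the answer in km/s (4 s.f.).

r₁ = 3864 km = 3.864×10⁶ m.
r₂ = 27290 km = 2.729×10⁷ m.
Transfer ellipse a_t = (r₁ + r₂)/2 = 1.558×10⁷ m.
At r₁: circular v_c1 = √(μ/r₁) = 3329 m/s; transfer-periapsis v_p = √[μ(2/r₁ − 1/a_t)] = 4407 m/s.
Δv₁ = v_p − v_c1 = 1077 m/s.
At r₂: circular v_c2 = √(μ/r₂) = 1253 m/s; transfer-apoapsis v_a = √[μ(2/r₂ − 1/a_t)] = 623.9 m/s.
Δv₂ = v_c2 − v_a = 628.8 m/s.
Total Δv = Δv₁ + Δv₂ = 1706 m/s = 1.706 km/s.

Δv_total ≈ 1.706 km/s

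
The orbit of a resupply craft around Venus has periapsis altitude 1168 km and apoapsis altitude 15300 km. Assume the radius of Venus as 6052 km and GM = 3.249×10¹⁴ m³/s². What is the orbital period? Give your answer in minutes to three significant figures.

r_p = 6052 + 1168 = 7220.0 km = 7.2200×10⁶ m.
r_a = 6052 + 15300 = 21352 km = 2.1352×10⁷ m.
Semi-major axis a = (r_p + r_a)/2 = (7220.0 + 21352)/2 = 14286 km = 1.429×10⁷ m.
By Kepler's third law T = 2π√(a³/μ) = 2π × 2.996×10³ = 1.882×10⁴ s.
= 313.7 minutes.

T ≈ 314 minutes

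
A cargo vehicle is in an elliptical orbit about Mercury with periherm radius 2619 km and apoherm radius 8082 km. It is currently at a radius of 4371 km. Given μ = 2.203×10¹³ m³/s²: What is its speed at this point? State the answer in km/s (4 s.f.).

Semi-major axis a = (r_p + r_a)/2 = 5350.5 km = 5.350×10⁶ m.
Vis-viva: v² = μ(2/r − 1/a) = 2.203×10¹³ × (4.576×10⁻⁷ − 1.869×10⁻⁷) = 5.963×10⁶ m²/s².
v = 2442 m/s = 2.442 km/s.

v ≈ 2.442 km/s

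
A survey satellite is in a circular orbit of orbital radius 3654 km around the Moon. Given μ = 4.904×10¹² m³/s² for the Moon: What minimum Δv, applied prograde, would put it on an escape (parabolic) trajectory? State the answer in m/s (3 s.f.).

Δv ≈ 480 m/s

r = 3654 km = 3.654×10⁶ m.
Circular speed v_c = √(μ/r) = 1158 m/s.
Escape speed v_esc = √(2μ/r) = √2 × v_c = 1638 m/s.
Δv = v_esc − v_c = 479.9 m/s.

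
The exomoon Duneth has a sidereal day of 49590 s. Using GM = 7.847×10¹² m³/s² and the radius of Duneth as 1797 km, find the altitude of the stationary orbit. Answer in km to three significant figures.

h_sync ≈ 6080 km

A synchronous orbit has period T, so by Kepler's third law a = (μT²/4π²)^(1/3).
μT²/4π² = 7.847×10¹² × (4.959×10⁴)² / 39.48 = 4.888×10²⁰ m³.
a = 7.877×10⁶ m = 7877.3 km.
Altitude h = a − R = 7877.3 − 1797 = 6080.3 km.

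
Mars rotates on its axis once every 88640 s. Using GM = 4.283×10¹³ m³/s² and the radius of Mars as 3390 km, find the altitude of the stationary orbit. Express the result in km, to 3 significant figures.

h_sync ≈ 17000 km

A synchronous orbit has period T, so by Kepler's third law a = (μT²/4π²)^(1/3).
μT²/4π² = 4.283×10¹³ × (8.864×10⁴)² / 39.48 = 8.524×10²¹ m³.
a = 2.043×10⁷ m = 20428 km.
Altitude h = a − R = 20428 − 3390 = 17038 km.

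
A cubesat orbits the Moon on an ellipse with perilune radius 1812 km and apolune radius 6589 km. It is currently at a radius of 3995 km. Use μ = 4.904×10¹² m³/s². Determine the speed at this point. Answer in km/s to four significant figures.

Semi-major axis a = (r_p + r_a)/2 = 4200.5 km = 4.200×10⁶ m.
Vis-viva: v² = μ(2/r − 1/a) = 4.904×10¹² × (5.006×10⁻⁷ − 2.381×10⁻⁷) = 1.288×10⁶ m²/s².
v = 1135 m/s = 1.135 km/s.

v ≈ 1.135 km/s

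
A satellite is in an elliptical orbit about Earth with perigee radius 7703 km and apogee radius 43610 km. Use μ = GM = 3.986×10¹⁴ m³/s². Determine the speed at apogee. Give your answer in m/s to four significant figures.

Semi-major axis a = (r_p + r_a)/2 = 25656 km = 2.566×10⁷ m.
Vis-viva: v² = μ(2/r − 1/a) = 3.986×10¹⁴ × (4.586×10⁻⁸ − 3.898×10⁻⁸) = 2.744×10⁶ m²/s².
v = 1657 m/s.

v ≈ 1657 m/s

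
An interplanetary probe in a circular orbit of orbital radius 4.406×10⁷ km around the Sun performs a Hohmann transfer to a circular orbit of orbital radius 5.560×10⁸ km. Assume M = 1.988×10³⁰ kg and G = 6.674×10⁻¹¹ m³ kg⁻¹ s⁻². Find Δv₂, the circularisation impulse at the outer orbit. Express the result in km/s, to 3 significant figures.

Δv ≈ 9.53 km/s

μ = GM = 6.674×10⁻¹¹ × 1.988×10³⁰ = 1.327×10²⁰ m³/s².
r₁ = 4.406×10⁷ km = 4.406×10¹⁰ m.
r₂ = 5.560×10⁸ km = 5.560×10¹¹ m.
Transfer ellipse a_t = (r₁ + r₂)/2 = 3.000×10¹¹ m.
At r₁: circular v_c1 = √(μ/r₁) = 54880 m/s; transfer-perihelion v_p = √[μ(2/r₁ − 1/a_t)] = 74700 m/s.
At r₂: circular v_c2 = √(μ/r₂) = 15450 m/s; transfer-aphelion v_a = √[μ(2/r₂ − 1/a_t)] = 5920 m/s.
Δv₂ = v_c2 − v_a = 9528 m/s.
= 9.528 km/s.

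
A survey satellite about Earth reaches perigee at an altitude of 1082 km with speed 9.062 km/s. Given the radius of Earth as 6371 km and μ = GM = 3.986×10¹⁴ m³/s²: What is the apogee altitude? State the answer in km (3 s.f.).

apogee altitude ≈ 18300 km

r_p = 6371 + 1082 = 7453.0 km = 7.453×10⁶ m.
Specific energy ε = v²/2 − μ/r = -1.242×10⁷ J/kg, so a = −μ/(2ε) = 1.604×10⁷ m.
The apsides satisfy r_p + r_a = 2a, so the apogee radius is 2a − r_p = 2.464×10⁷ m = 24635 km.
Apogee altitude = 24635 − 6371 = 18264 km.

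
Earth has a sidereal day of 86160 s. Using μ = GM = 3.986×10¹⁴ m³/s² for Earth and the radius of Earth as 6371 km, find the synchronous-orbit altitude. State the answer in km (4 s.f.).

A synchronous orbit has period T, so by Kepler's third law a = (μT²/4π²)^(1/3).
μT²/4π² = 3.986×10¹⁴ × (8.616×10⁴)² / 39.48 = 7.495×10²² m³.
a = 4.216×10⁷ m = 42163 km.
Altitude h = a − R = 42163 − 6371 = 35792 km.

h_sync ≈ 35790 km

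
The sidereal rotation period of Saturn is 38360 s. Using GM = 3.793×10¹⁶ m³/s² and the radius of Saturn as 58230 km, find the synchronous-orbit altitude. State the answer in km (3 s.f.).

h_sync ≈ 54000 km

A synchronous orbit has period T, so by Kepler's third law a = (μT²/4π²)^(1/3).
μT²/4π² = 3.793×10¹⁶ × (3.836×10⁴)² / 39.48 = 1.414×10²⁴ m³.
a = 1.122×10⁸ m = 1.1223×10⁵ km.
Altitude h = a − R = 1.1223×10⁵ − 58230 = 54005 km.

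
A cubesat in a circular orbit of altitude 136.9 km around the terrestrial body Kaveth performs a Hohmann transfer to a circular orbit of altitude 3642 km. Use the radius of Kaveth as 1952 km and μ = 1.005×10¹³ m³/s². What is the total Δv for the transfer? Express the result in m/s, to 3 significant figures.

r₁ = 1952 + 136.9 = 2088.9 km = 2.0889×10⁶ m.
r₂ = 1952 + 3642 = 5594.0 km = 5.5940×10⁶ m.
Transfer ellipse a_t = (r₁ + r₂)/2 = 3.841×10⁶ m.
At r₁: circular v_c1 = √(μ/r₁) = 2193 m/s; transfer-periapsis v_p = √[μ(2/r₁ − 1/a_t)] = 2647 m/s.
Δv₁ = v_p − v_c1 = 453.5 m/s.
At r₂: circular v_c2 = √(μ/r₂) = 1340 m/s; transfer-apoapsis v_a = √[μ(2/r₂ − 1/a_t)] = 988.4 m/s.
Δv₂ = v_c2 − v_a = 352.0 m/s.
Total Δv = Δv₁ + Δv₂ = 805.4 m/s.

Δv_total ≈ 805 m/s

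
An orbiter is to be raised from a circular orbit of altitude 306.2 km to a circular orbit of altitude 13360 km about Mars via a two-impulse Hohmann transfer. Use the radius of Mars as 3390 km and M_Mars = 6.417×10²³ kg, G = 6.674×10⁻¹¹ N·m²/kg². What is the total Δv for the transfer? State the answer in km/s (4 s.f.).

Δv_total ≈ 1.591 km/s

μ = GM = 6.674×10⁻¹¹ × 6.417×10²³ = 4.283×10¹³ m³/s².
r₁ = 3390 + 306.2 = 3696.2 km = 3.6962×10⁶ m.
r₂ = 3390 + 13360 = 16750 km = 1.6750×10⁷ m.
Transfer ellipse a_t = (r₁ + r₂)/2 = 1.022×10⁷ m.
At r₁: circular v_c1 = √(μ/r₁) = 3404 m/s; transfer-periapsis v_p = √[μ(2/r₁ − 1/a_t)] = 4357 m/s.
Δv₁ = v_p − v_c1 = 953.2 m/s.
At r₂: circular v_c2 = √(μ/r₂) = 1599 m/s; transfer-apoapsis v_a = √[μ(2/r₂ − 1/a_t)] = 961.5 m/s.
Δv₂ = v_c2 − v_a = 637.5 m/s.
Total Δv = Δv₁ + Δv₂ = 1591 m/s = 1.591 km/s.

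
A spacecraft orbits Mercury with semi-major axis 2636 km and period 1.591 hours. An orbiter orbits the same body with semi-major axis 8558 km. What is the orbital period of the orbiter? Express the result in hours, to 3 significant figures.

Kepler's third law: T² ∝ a³, so T₂ = T₁ (a₂/a₁)^(3/2).
a₂/a₁ = 3.247, (a₂/a₁)^(3/2) = 5.850.
T₂ = 1.591 × 5.850 = 9.307 hours.

T₂ ≈ 9.31 hours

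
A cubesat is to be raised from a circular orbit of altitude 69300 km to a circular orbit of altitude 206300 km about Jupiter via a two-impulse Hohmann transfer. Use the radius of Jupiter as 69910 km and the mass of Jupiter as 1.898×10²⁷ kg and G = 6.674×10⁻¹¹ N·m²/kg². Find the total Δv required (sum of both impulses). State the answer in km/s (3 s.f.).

μ = GM = 6.674×10⁻¹¹ × 1.898×10²⁷ = 1.267×10¹⁷ m³/s².
r₁ = 69910 + 69300 = 139210 km = 1.3921×10⁸ m.
r₂ = 69910 + 206300 = 276210 km = 2.7621×10⁸ m.
Transfer ellipse a_t = (r₁ + r₂)/2 = 2.077×10⁸ m.
At r₁: circular v_c1 = √(μ/r₁) = 30170 m/s; transfer-perijove v_p = √[μ(2/r₁ − 1/a_t)] = 34790 m/s.
Δv₁ = v_p − v_c1 = 4620 m/s.
At r₂: circular v_c2 = √(μ/r₂) = 21420 m/s; transfer-apojove v_a = √[μ(2/r₂ − 1/a_t)] = 17530 m/s.
Δv₂ = v_c2 − v_a = 3883 m/s.
Total Δv = Δv₁ + Δv₂ = 8504 m/s = 8.504 km/s.

Δv_total ≈ 8.50 km/s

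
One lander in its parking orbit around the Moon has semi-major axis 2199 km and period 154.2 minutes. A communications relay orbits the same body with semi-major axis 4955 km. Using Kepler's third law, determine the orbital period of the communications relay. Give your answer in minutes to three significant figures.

Kepler's third law: T² ∝ a³, so T₂ = T₁ (a₂/a₁)^(3/2).
a₂/a₁ = 2.253, (a₂/a₁)^(3/2) = 3.382.
T₂ = 154.2 × 3.382 = 521.6 minutes.

T₂ ≈ 522 minutes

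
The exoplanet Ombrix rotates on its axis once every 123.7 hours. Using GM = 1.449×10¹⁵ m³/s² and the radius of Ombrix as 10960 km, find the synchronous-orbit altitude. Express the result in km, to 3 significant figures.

h_sync ≈ 1.83×10⁵ km

T = 123.7 hours = 4.453×10⁵ s.
A synchronous orbit has period T, so by Kepler's third law a = (μT²/4π²)^(1/3).
μT²/4π² = 1.449×10¹⁵ × (4.453×10⁵)² / 39.48 = 7.279×10²⁴ m³.
a = 1.938×10⁸ m = 1.9380×10⁵ km.
Altitude h = a − R = 1.9380×10⁵ − 10960 = 1.8284×10⁵ km.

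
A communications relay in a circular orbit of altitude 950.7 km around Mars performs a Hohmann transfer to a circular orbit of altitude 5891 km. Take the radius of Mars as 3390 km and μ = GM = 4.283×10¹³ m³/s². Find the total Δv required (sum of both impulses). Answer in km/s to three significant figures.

r₁ = 3390 + 950.7 = 4340.7 km = 4.3407×10⁶ m.
r₂ = 3390 + 5891 = 9281.0 km = 9.2810×10⁶ m.
Transfer ellipse a_t = (r₁ + r₂)/2 = 6.811×10⁶ m.
At r₁: circular v_c1 = √(μ/r₁) = 3141 m/s; transfer-periapsis v_p = √[μ(2/r₁ − 1/a_t)] = 3667 m/s.
Δv₁ = v_p − v_c1 = 525.6 m/s.
At r₂: circular v_c2 = √(μ/r₂) = 2148 m/s; transfer-apoapsis v_a = √[μ(2/r₂ − 1/a_t)] = 1715 m/s.
Δv₂ = v_c2 − v_a = 433.2 m/s.
Total Δv = Δv₁ + Δv₂ = 958.9 m/s = 0.9589 km/s.

Δv_total ≈ 0.959 km/s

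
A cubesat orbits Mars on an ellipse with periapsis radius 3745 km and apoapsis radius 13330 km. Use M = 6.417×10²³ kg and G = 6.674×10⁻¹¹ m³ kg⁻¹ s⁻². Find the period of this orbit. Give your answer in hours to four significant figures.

μ = GM = 6.674×10⁻¹¹ × 6.417×10²³ = 4.283×10¹³ m³/s².
Semi-major axis a = (r_p + r_a)/2 = (3745.0 + 13330)/2 = 8537.5 km = 8.538×10⁶ m.
By Kepler's third law T = 2π√(a³/μ) = 2π × 3.812×10³ = 2.395×10⁴ s.
= 6.653 hours.

T ≈ 6.653 hours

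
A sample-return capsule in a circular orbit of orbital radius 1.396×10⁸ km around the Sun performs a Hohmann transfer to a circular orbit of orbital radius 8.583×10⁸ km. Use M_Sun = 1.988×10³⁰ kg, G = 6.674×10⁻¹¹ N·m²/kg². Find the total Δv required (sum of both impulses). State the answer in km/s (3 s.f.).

Δv_total ≈ 15.5 km/s

μ = GM = 6.674×10⁻¹¹ × 1.988×10³⁰ = 1.327×10²⁰ m³/s².
r₁ = 1.396×10⁸ km = 1.396×10¹¹ m.
r₂ = 8.583×10⁸ km = 8.583×10¹¹ m.
Transfer ellipse a_t = (r₁ + r₂)/2 = 4.990×10¹¹ m.
At r₁: circular v_c1 = √(μ/r₁) = 30830 m/s; transfer-perihelion v_p = √[μ(2/r₁ − 1/a_t)] = 40430 m/s.
Δv₁ = v_p − v_c1 = 9605 m/s.
At r₂: circular v_c2 = √(μ/r₂) = 12430 m/s; transfer-aphelion v_a = √[μ(2/r₂ − 1/a_t)] = 6577 m/s.
Δv₂ = v_c2 − v_a = 5857 m/s.
Total Δv = Δv₁ + Δv₂ = 15460 m/s = 15.46 km/s.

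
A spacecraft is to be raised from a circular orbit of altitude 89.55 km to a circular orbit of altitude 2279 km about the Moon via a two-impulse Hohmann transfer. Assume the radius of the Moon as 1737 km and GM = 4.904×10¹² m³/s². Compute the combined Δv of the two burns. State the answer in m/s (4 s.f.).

r₁ = 1737 + 89.55 = 1826.5 km = 1.8266×10⁶ m.
r₂ = 1737 + 2279 = 4016.0 km = 4.0160×10⁶ m.
Transfer ellipse a_t = (r₁ + r₂)/2 = 2.921×10⁶ m.
At r₁: circular v_c1 = √(μ/r₁) = 1639 m/s; transfer-perilune v_p = √[μ(2/r₁ − 1/a_t)] = 1921 m/s.
Δv₁ = v_p − v_c1 = 282.6 m/s.
At r₂: circular v_c2 = √(μ/r₂) = 1105 m/s; transfer-apolune v_a = √[μ(2/r₂ − 1/a_t)] = 873.8 m/s.
Δv₂ = v_c2 − v_a = 231.2 m/s.
Total Δv = Δv₁ + Δv₂ = 513.9 m/s.

Δv_total ≈ 513.9 m/s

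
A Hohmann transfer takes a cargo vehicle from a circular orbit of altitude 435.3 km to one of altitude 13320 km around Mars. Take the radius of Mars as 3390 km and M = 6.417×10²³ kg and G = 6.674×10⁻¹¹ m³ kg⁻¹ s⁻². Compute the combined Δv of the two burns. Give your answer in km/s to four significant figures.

Δv_total ≈ 1.546 km/s

μ = GM = 6.674×10⁻¹¹ × 6.417×10²³ = 4.283×10¹³ m³/s².
r₁ = 3390 + 435.3 = 3825.3 km = 3.8253×10⁶ m.
r₂ = 3390 + 13320 = 16710 km = 1.6710×10⁷ m.
Transfer ellipse a_t = (r₁ + r₂)/2 = 1.027×10⁷ m.
At r₁: circular v_c1 = √(μ/r₁) = 3346 m/s; transfer-periapsis v_p = √[μ(2/r₁ − 1/a_t)] = 4269 m/s.
Δv₁ = v_p − v_c1 = 922.5 m/s.
At r₂: circular v_c2 = √(μ/r₂) = 1601 m/s; transfer-apoapsis v_a = √[μ(2/r₂ − 1/a_t)] = 977.2 m/s.
Δv₂ = v_c2 − v_a = 623.8 m/s.
Total Δv = Δv₁ + Δv₂ = 1546 m/s = 1.546 km/s.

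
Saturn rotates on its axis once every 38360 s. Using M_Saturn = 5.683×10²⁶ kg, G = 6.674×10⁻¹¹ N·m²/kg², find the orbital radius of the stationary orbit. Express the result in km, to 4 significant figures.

r_sync ≈ 1.122×10⁵ km

μ = GM = 6.674×10⁻¹¹ × 5.683×10²⁶ = 3.793×10¹⁶ m³/s².
A synchronous orbit has period T, so by Kepler's third law a = (μT²/4π²)^(1/3).
μT²/4π² = 3.793×10¹⁶ × (3.836×10⁴)² / 39.48 = 1.414×10²⁴ m³.
a = 1.122×10⁸ m = 1.1223×10⁵ km.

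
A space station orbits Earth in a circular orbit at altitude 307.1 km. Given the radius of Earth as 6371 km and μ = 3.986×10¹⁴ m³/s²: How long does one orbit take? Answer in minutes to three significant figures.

r = 6371 + 307.1 = 6678.1 km = 6.6781×10⁶ m.
Kepler's third law: T = 2π√(r³/μ) = 2π√((6.678×10⁶)³ / 3.986×10¹⁴).
r³/μ = 7.472×10⁵ s², so T = 2π × 8.644×10² = 5.431×10³ s.
Converting: 5.431×10³ s ÷ 60.00 = 90.52 minutes.

T ≈ 90.5 minutes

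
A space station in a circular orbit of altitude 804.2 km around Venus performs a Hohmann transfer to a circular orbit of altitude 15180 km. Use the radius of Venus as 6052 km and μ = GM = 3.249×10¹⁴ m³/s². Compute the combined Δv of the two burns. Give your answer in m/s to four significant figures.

r₁ = 6052 + 804.2 = 6856.2 km = 6.8562×10⁶ m.
r₂ = 6052 + 15180 = 21232 km = 2.1232×10⁷ m.
Transfer ellipse a_t = (r₁ + r₂)/2 = 1.404×10⁷ m.
At r₁: circular v_c1 = √(μ/r₁) = 6884 m/s; transfer-periapsis v_p = √[μ(2/r₁ − 1/a_t)] = 8464 m/s.
Δv₁ = v_p − v_c1 = 1580 m/s.
At r₂: circular v_c2 = √(μ/r₂) = 3912 m/s; transfer-apoapsis v_a = √[μ(2/r₂ − 1/a_t)] = 2733 m/s.
Δv₂ = v_c2 − v_a = 1179 m/s.
Total Δv = Δv₁ + Δv₂ = 2759 m/s.

Δv_total ≈ 2759 m/s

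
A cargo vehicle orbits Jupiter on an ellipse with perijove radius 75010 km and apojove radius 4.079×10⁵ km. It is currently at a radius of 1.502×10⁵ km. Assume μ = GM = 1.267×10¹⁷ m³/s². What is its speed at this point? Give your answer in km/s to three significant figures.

Semi-major axis a = (r_p + r_a)/2 = 2.4146×10⁵ km = 2.415×10⁸ m.
Vis-viva: v² = μ(2/r − 1/a) = 1.267×10¹⁷ × (1.332×10⁻⁸ − 4.142×10⁻⁹) = 1.162×10⁹ m²/s².
v = 34090 m/s = 34.09 km/s.

v ≈ 34.1 km/s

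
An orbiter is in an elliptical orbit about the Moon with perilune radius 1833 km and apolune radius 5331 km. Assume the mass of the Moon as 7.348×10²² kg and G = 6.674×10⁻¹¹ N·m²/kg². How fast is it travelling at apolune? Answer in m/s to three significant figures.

v ≈ 686 m/s

μ = GM = 6.674×10⁻¹¹ × 7.348×10²² = 4.904×10¹² m³/s².
Semi-major axis a = (r_p + r_a)/2 = 3582.0 km = 3.582×10⁶ m.
Vis-viva: v² = μ(2/r − 1/a) = 4.904×10¹² × (3.752×10⁻⁷ − 2.792×10⁻⁷) = 4.707×10⁵ m²/s².
v = 686.1 m/s.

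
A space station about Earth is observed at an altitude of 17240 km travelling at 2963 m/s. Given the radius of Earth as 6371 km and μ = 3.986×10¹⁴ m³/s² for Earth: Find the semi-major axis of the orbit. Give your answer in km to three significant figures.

a ≈ 16000 km

r = 6371 + 17240 = 23611 km = 2.361×10⁷ m.
Vis-viva rearranged: 1/a = 2/r − v²/μ = 8.471×10⁻⁸ − 2.203×10⁻⁸ = 6.268×10⁻⁸ m⁻¹.
a = 1.595×10⁷ m = 15954 km.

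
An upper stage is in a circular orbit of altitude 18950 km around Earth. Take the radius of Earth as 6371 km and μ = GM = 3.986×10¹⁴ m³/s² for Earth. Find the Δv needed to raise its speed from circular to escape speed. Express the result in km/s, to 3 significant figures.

Δv ≈ 1.64 km/s

r = 6371 + 18950 = 25321 km = 2.5321×10⁷ m.
Circular speed v_c = √(μ/r) = 3968 m/s.
Escape speed v_esc = √(2μ/r) = √2 × v_c = 5611 m/s.
Δv = v_esc − v_c = 1643 m/s = 1.643 km/s.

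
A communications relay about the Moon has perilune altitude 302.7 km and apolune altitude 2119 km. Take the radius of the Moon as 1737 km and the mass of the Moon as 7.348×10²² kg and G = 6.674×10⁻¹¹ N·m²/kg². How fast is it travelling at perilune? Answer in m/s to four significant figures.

μ = GM = 6.674×10⁻¹¹ × 7.348×10²² = 4.904×10¹² m³/s².
r_p = 1737 + 302.7 = 2039.7 km = 2.0397×10⁶ m.
r_a = 1737 + 2119 = 3856.0 km = 3.8560×10⁶ m.
Semi-major axis a = (r_p + r_a)/2 = 2947.8 km = 2.948×10⁶ m.
Vis-viva: v² = μ(2/r − 1/a) = 4.904×10¹² × (9.805×10⁻⁷ − 3.392×10⁻⁷) = 3.145×10⁶ m²/s².
v = 1773 m/s.

v ≈ 1773 m/s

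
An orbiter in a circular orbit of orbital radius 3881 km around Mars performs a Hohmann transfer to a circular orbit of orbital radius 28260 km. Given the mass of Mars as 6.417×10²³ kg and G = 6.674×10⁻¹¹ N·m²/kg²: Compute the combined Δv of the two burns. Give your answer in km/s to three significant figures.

μ = GM = 6.674×10⁻¹¹ × 6.417×10²³ = 4.283×10¹³ m³/s².
r₁ = 3881 km = 3.881×10⁶ m.
r₂ = 28260 km = 2.826×10⁷ m.
Transfer ellipse a_t = (r₁ + r₂)/2 = 1.607×10⁷ m.
At r₁: circular v_c1 = √(μ/r₁) = 3322 m/s; transfer-periapsis v_p = √[μ(2/r₁ − 1/a_t)] = 4405 m/s.
Δv₁ = v_p − v_c1 = 1083 m/s.
At r₂: circular v_c2 = √(μ/r₂) = 1231 m/s; transfer-apoapsis v_a = √[μ(2/r₂ − 1/a_t)] = 605.0 m/s.
Δv₂ = v_c2 − v_a = 626.1 m/s.
Total Δv = Δv₁ + Δv₂ = 1709 m/s = 1.709 km/s.

Δv_total ≈ 1.71 km/s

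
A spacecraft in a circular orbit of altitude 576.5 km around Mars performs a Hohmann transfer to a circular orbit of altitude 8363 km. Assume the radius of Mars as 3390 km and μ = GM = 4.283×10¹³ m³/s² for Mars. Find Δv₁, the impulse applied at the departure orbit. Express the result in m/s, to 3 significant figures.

Δv ≈ 732 m/s

r₁ = 3390 + 576.5 = 3966.5 km = 3.9665×10⁶ m.
r₂ = 3390 + 8363 = 11753 km = 1.1753×10⁷ m.
Transfer ellipse a_t = (r₁ + r₂)/2 = 7.860×10⁶ m.
At r₁: circular v_c1 = √(μ/r₁) = 3286 m/s; transfer-periapsis v_p = √[μ(2/r₁ − 1/a_t)] = 4018 m/s.
Δv₁ = v_p − v_c1 = 732.3 m/s.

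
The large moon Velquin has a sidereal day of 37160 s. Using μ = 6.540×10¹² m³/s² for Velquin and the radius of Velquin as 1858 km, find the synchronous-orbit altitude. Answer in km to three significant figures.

A synchronous orbit has period T, so by Kepler's third law a = (μT²/4π²)^(1/3).
μT²/4π² = 6.540×10¹² × (3.716×10⁴)² / 39.48 = 2.288×10²⁰ m³.
a = 6.116×10⁶ m = 6115.8 km.
Altitude h = a − R = 6115.8 − 1858 = 4257.8 km.

h_sync ≈ 4260 km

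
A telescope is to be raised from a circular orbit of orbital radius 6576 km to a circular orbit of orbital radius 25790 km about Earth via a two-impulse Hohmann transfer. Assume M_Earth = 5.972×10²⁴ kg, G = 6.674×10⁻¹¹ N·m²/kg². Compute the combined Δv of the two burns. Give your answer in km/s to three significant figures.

μ = GM = 6.674×10⁻¹¹ × 5.972×10²⁴ = 3.986×10¹⁴ m³/s².
r₁ = 6576 km = 6.576×10⁶ m.
r₂ = 25790 km = 2.579×10⁷ m.
Transfer ellipse a_t = (r₁ + r₂)/2 = 1.618×10⁷ m.
At r₁: circular v_c1 = √(μ/r₁) = 7785 m/s; transfer-perigee v_p = √[μ(2/r₁ − 1/a_t)] = 9828 m/s.
Δv₁ = v_p − v_c1 = 2043 m/s.
At r₂: circular v_c2 = √(μ/r₂) = 3931 m/s; transfer-apogee v_a = √[μ(2/r₂ − 1/a_t)] = 2506 m/s.
Δv₂ = v_c2 − v_a = 1425 m/s.
Total Δv = Δv₁ + Δv₂ = 3468 m/s = 3.468 km/s.

Δv_total ≈ 3.47 km/s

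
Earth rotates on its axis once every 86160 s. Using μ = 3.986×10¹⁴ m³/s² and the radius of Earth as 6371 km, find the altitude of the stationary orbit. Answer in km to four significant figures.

h_sync ≈ 35790 km

A synchronous orbit has period T, so by Kepler's third law a = (μT²/4π²)^(1/3).
μT²/4π² = 3.986×10¹⁴ × (8.616×10⁴)² / 39.48 = 7.495×10²² m³.
a = 4.216×10⁷ m = 42163 km.
Altitude h = a − R = 42163 − 6371 = 35792 km.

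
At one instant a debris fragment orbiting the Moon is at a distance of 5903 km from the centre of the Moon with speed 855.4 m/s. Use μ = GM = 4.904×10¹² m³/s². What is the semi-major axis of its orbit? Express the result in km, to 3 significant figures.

r = 5.903×10⁶ m.
Vis-viva rearranged: 1/a = 2/r − v²/μ = 3.388×10⁻⁷ − 1.492×10⁻⁷ = 1.896×10⁻⁷ m⁻¹.
a = 5.274×10⁶ m = 5274.1 km.

a ≈ 5270 km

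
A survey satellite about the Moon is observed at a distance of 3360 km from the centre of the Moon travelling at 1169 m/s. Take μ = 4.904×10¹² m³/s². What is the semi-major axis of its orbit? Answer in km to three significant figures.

r = 3.360×10⁶ m.
Vis-viva rearranged: 1/a = 2/r − v²/μ = 5.952×10⁻⁷ − 2.787×10⁻⁷ = 3.166×10⁻⁷ m⁻¹.
a = 3.159×10⁶ m = 3158.8 km.

a ≈ 3160 km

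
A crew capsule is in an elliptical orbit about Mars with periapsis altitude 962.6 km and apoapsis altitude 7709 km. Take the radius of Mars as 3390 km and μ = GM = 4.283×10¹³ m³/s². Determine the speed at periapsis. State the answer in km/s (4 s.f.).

v ≈ 3.760 km/s

r_p = 3390 + 962.6 = 4352.6 km = 4.3526×10⁶ m.
r_a = 3390 + 7709 = 11099 km = 1.1099×10⁷ m.
Semi-major axis a = (r_p + r_a)/2 = 7725.8 km = 7.726×10⁶ m.
Vis-viva: v² = μ(2/r − 1/a) = 4.283×10¹³ × (4.595×10⁻⁷ − 1.294×10⁻⁷) = 1.414×10⁷ m²/s².
v = 3760 m/s = 3.760 km/s.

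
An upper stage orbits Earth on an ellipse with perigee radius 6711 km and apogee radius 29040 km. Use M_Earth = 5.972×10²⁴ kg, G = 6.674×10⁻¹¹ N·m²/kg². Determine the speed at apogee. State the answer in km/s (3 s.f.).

v ≈ 2.27 km/s

μ = GM = 6.674×10⁻¹¹ × 5.972×10²⁴ = 3.986×10¹⁴ m³/s².
Semi-major axis a = (r_p + r_a)/2 = 17876 km = 1.788×10⁷ m.
Vis-viva: v² = μ(2/r − 1/a) = 3.986×10¹⁴ × (6.887×10⁻⁸ − 5.594×10⁻⁸) = 5.153×10⁶ m²/s².
v = 2270 m/s = 2.270 km/s.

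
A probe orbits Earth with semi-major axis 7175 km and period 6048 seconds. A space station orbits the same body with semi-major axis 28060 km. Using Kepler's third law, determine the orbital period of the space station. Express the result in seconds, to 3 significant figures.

Kepler's third law: T² ∝ a³, so T₂ = T₁ (a₂/a₁)^(3/2).
a₂/a₁ = 3.911, (a₂/a₁)^(3/2) = 7.734.
T₂ = 6048 × 7.734 = 46770 seconds.

T₂ ≈ 46800 seconds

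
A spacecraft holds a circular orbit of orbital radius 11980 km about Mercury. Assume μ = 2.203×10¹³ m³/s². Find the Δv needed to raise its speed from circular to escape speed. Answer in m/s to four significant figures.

Δv ≈ 561.7 m/s

r = 11980 km = 1.198×10⁷ m.
Circular speed v_c = √(μ/r) = 1356 m/s.
Escape speed v_esc = √(2μ/r) = √2 × v_c = 1918 m/s.
Δv = v_esc − v_c = 561.7 m/s.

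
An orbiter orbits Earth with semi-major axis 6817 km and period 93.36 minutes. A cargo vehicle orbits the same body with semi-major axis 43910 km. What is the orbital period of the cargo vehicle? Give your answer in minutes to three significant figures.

T₂ ≈ 1530 minutes

Kepler's third law: T² ∝ a³, so T₂ = T₁ (a₂/a₁)^(3/2).
a₂/a₁ = 6.441, (a₂/a₁)^(3/2) = 16.35.
T₂ = 93.36 × 16.35 = 1526 minutes.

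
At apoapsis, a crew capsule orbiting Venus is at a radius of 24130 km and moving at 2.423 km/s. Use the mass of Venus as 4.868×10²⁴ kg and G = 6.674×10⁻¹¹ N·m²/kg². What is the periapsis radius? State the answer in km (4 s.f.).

μ = GM = 6.674×10⁻¹¹ × 4.868×10²⁴ = 3.249×10¹⁴ m³/s².
r_a = 2.413×10⁷ m.
Specific energy ε = v²/2 − μ/r = -1.053×10⁷ J/kg, so a = −μ/(2ε) = 1.543×10⁷ m.
The apsides satisfy r_p + r_a = 2a, so the periapsis radius is 2a − r_a = 6.728×10⁶ m = 6727.6 km.

periapsis radius ≈ 6728 km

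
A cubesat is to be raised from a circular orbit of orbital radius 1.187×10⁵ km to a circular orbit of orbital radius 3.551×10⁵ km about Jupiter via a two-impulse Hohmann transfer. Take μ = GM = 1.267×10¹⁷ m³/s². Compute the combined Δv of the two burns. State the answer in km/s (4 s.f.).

Δv_total ≈ 12.85 km/s

r₁ = 1.187×10⁵ km = 1.187×10⁸ m.
r₂ = 3.551×10⁵ km = 3.551×10⁸ m.
Transfer ellipse a_t = (r₁ + r₂)/2 = 2.369×10⁸ m.
At r₁: circular v_c1 = √(μ/r₁) = 32670 m/s; transfer-perijove v_p = √[μ(2/r₁ − 1/a_t)] = 40000 m/s.
Δv₁ = v_p − v_c1 = 7329 m/s.
At r₂: circular v_c2 = √(μ/r₂) = 18890 m/s; transfer-apojove v_a = √[μ(2/r₂ − 1/a_t)] = 13370 m/s.
Δv₂ = v_c2 − v_a = 5518 m/s.
Total Δv = Δv₁ + Δv₂ = 12850 m/s = 12.85 km/s.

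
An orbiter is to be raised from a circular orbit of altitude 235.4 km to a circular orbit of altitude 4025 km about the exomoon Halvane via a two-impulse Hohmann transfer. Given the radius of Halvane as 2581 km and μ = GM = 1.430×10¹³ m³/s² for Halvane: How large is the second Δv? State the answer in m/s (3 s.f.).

r₁ = 2581 + 235.4 = 2816.4 km = 2.8164×10⁶ m.
r₂ = 2581 + 4025 = 6606.0 km = 6.6060×10⁶ m.
Transfer ellipse a_t = (r₁ + r₂)/2 = 4.711×10⁶ m.
At r₁: circular v_c1 = √(μ/r₁) = 2253 m/s; transfer-periapsis v_p = √[μ(2/r₁ − 1/a_t)] = 2668 m/s.
At r₂: circular v_c2 = √(μ/r₂) = 1471 m/s; transfer-apoapsis v_a = √[μ(2/r₂ − 1/a_t)] = 1138 m/s.
Δv₂ = v_c2 − v_a = 333.7 m/s.

Δv ≈ 334 m/s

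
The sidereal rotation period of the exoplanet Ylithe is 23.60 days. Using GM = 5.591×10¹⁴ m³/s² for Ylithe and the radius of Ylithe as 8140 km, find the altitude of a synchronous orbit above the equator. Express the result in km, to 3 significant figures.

T = 23.60 days = 2.039×10⁶ s.
A synchronous orbit has period T, so by Kepler's third law a = (μT²/4π²)^(1/3).
μT²/4π² = 5.591×10¹⁴ × (2.039×10⁶)² / 39.48 = 5.888×10²⁵ m³.
a = 3.890×10⁸ m = 3.8904×10⁵ km.
Altitude h = a − R = 3.8904×10⁵ − 8140 = 3.8090×10⁵ km.

h_sync ≈ 3.81×10⁵ km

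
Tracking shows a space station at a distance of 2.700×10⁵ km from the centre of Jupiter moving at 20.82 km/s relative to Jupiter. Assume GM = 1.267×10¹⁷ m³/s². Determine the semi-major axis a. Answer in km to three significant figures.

r = 2.700×10⁸ m.
Specific orbital energy ε = v²/2 − μ/r = (20820)²/2 − 1.267×10¹⁷/2.700×10⁸ = -2.525×10⁸ J/kg.
Since ε = −μ/(2a), a = −μ/(2ε) = 2.509×10⁸ m = 2.5087×10⁵ km.

a ≈ 2.51×10⁵ km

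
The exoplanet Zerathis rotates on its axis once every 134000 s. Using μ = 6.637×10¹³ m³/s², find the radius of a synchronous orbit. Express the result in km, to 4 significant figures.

A synchronous orbit has period T, so by Kepler's third law a = (μT²/4π²)^(1/3).
μT²/4π² = 6.637×10¹³ × (1.340×10⁵)² / 39.48 = 3.019×10²² m³.
a = 3.114×10⁷ m = 31137 km.

r_sync ≈ 31140 km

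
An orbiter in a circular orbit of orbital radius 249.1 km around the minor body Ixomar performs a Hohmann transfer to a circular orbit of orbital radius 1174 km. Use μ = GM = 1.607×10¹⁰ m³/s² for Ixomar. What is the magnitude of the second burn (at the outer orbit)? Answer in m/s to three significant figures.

r₁ = 249.1 km = 2.491×10⁵ m.
r₂ = 1174 km = 1.174×10⁶ m.
Transfer ellipse a_t = (r₁ + r₂)/2 = 7.116×10⁵ m.
At r₁: circular v_c1 = √(μ/r₁) = 254.0 m/s; transfer-periapsis v_p = √[μ(2/r₁ − 1/a_t)] = 326.3 m/s.
At r₂: circular v_c2 = √(μ/r₂) = 117.0 m/s; transfer-apoapsis v_a = √[μ(2/r₂ − 1/a_t)] = 69.22 m/s.
Δv₂ = v_c2 − v_a = 47.77 m/s.

Δv ≈ 47.8 m/s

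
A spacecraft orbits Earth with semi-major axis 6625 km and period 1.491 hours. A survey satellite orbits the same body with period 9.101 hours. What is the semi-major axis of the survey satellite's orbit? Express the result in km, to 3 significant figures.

a₂ ≈ 22100 km

Kepler's third law: a³ ∝ T², so a₂ = a₁ (T₂/T₁)^(2/3).
T₂/T₁ = 6.104, (T₂/T₁)^(2/3) = 3.340.
a₂ = 6625 × 3.340 = 22130 km.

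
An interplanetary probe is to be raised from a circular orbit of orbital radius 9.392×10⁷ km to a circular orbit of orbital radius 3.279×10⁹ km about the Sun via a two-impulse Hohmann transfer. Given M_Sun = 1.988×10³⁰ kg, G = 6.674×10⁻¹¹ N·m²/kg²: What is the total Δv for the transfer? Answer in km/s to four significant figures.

Δv_total ≈ 19.68 km/s

μ = GM = 6.674×10⁻¹¹ × 1.988×10³⁰ = 1.327×10²⁰ m³/s².
r₁ = 9.392×10⁷ km = 9.392×10¹⁰ m.
r₂ = 3.279×10⁹ km = 3.279×10¹² m.
Transfer ellipse a_t = (r₁ + r₂)/2 = 1.686×10¹² m.
At r₁: circular v_c1 = √(μ/r₁) = 37590 m/s; transfer-perihelion v_p = √[μ(2/r₁ − 1/a_t)] = 52410 m/s.
Δv₁ = v_p − v_c1 = 14820 m/s.
At r₂: circular v_c2 = √(μ/r₂) = 6361 m/s; transfer-aphelion v_a = √[μ(2/r₂ − 1/a_t)] = 1501 m/s.
Δv₂ = v_c2 − v_a = 4860 m/s.
Total Δv = Δv₁ + Δv₂ = 19680 m/s = 19.68 km/s.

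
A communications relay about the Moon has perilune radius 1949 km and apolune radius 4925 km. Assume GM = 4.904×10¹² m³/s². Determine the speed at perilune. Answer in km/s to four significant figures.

Semi-major axis a = (r_p + r_a)/2 = 3437.0 km = 3.437×10⁶ m.
Vis-viva: v² = μ(2/r − 1/a) = 4.904×10¹² × (1.026×10⁻⁶ − 2.910×10⁻⁷) = 3.605×10⁶ m²/s².
v = 1899 m/s = 1.899 km/s.

v ≈ 1.899 km/s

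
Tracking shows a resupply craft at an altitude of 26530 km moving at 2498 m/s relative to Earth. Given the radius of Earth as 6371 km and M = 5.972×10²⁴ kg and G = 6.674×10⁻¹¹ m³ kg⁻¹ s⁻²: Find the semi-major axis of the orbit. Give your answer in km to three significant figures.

a ≈ 22200 km

μ = GM = 6.674×10⁻¹¹ × 5.972×10²⁴ = 3.986×10¹⁴ m³/s².
r = 6371 + 26530 = 32901 km = 3.290×10⁷ m.
Specific orbital energy ε = v²/2 − μ/r = (2498)²/2 − 3.986×10¹⁴/3.290×10⁷ = -8.994×10⁶ J/kg.
Since ε = −μ/(2a), a = −μ/(2ε) = 2.216×10⁷ m = 22157 km.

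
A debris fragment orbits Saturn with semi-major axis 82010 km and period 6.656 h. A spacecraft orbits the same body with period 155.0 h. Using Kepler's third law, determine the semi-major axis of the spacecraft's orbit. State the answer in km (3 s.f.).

a₂ ≈ 6.69×10⁵ km

Kepler's third law: a³ ∝ T², so a₂ = a₁ (T₂/T₁)^(2/3).
T₂/T₁ = 23.29, (T₂/T₁)^(2/3) = 8.155.
a₂ = 82010 × 8.155 = 6.688×10⁵ km.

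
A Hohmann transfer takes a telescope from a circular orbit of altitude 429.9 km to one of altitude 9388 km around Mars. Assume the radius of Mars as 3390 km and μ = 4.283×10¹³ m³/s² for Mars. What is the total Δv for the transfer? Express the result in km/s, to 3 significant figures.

Δv_total ≈ 1.40 km/s

r₁ = 3390 + 429.9 = 3819.9 km = 3.8199×10⁶ m.
r₂ = 3390 + 9388 = 12778 km = 1.2778×10⁷ m.
Transfer ellipse a_t = (r₁ + r₂)/2 = 8.299×10⁶ m.
At r₁: circular v_c1 = √(μ/r₁) = 3348 m/s; transfer-periapsis v_p = √[μ(2/r₁ − 1/a_t)] = 4155 m/s.
Δv₁ = v_p − v_c1 = 806.5 m/s.
At r₂: circular v_c2 = √(μ/r₂) = 1831 m/s; transfer-apoapsis v_a = √[μ(2/r₂ − 1/a_t)] = 1242 m/s.
Δv₂ = v_c2 − v_a = 588.7 m/s.
Total Δv = Δv₁ + Δv₂ = 1395 m/s = 1.395 km/s.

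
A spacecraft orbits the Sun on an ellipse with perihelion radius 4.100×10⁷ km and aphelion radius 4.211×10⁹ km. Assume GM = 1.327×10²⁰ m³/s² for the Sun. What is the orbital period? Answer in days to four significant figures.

T ≈ 19570 days

Semi-major axis a = (r_p + r_a)/2 = (4.1000×10⁷ + 4.2110×10⁹)/2 = 2.1260×10⁹ km = 2.126×10¹² m.
By Kepler's third law T = 2π√(a³/μ) = 2π × 2.691×10⁸ = 1.691×10⁹ s.
= 19570 days.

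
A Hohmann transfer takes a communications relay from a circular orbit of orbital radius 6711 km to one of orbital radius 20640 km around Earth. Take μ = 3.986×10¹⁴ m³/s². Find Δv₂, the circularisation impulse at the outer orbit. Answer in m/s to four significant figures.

r₁ = 6711 km = 6.711×10⁶ m.
r₂ = 20640 km = 2.064×10⁷ m.
Transfer ellipse a_t = (r₁ + r₂)/2 = 1.368×10⁷ m.
At r₁: circular v_c1 = √(μ/r₁) = 7707 m/s; transfer-perigee v_p = √[μ(2/r₁ − 1/a_t)] = 9468 m/s.
At r₂: circular v_c2 = √(μ/r₂) = 4395 m/s; transfer-apogee v_a = √[μ(2/r₂ − 1/a_t)] = 3078 m/s.
Δv₂ = v_c2 − v_a = 1316 m/s.

Δv ≈ 1316 m/s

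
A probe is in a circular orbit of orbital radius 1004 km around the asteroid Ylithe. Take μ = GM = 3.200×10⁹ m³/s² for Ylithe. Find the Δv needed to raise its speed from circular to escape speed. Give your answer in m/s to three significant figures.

r = 1004 km = 1.004×10⁶ m.
Circular speed v_c = √(μ/r) = 56.46 m/s.
Escape speed v_esc = √(2μ/r) = √2 × v_c = 79.84 m/s.
Δv = v_esc − v_c = 23.38 m/s.

Δv ≈ 23.4 m/s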